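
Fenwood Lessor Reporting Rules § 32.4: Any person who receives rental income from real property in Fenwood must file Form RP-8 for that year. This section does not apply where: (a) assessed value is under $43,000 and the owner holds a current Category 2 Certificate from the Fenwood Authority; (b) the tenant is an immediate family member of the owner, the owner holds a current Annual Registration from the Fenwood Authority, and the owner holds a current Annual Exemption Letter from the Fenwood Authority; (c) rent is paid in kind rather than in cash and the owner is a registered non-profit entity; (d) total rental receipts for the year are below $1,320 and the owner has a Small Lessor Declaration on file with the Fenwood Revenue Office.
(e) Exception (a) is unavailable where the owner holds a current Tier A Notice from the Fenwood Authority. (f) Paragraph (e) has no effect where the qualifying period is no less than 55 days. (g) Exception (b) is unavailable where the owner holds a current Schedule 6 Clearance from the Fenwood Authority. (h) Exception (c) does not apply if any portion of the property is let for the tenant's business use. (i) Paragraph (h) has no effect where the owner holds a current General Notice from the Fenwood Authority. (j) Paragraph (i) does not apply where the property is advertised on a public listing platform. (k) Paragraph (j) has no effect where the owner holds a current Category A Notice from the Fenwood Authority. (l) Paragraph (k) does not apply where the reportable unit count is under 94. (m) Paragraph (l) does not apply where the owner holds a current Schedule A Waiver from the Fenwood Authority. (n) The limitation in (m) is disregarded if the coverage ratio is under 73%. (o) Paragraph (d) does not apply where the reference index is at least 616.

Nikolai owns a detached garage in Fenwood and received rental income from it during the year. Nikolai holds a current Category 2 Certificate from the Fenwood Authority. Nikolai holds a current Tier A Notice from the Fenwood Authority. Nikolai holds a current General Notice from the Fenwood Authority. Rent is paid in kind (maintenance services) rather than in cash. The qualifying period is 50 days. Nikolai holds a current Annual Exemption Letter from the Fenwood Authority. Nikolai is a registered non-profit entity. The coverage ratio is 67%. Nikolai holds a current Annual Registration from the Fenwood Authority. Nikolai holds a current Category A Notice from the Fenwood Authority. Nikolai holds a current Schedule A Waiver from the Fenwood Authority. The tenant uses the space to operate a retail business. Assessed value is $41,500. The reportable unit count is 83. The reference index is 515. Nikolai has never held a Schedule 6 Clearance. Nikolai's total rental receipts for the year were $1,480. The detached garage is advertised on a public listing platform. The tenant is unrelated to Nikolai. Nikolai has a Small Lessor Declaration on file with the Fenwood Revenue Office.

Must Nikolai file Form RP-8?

Exception (a) is satisfied on its face — assessed value is $41,500, under the $43,000 limit; a current Category 2 Certificate is held. Turning to paragraphs (e)–(f): (e) operates against (a): a current Tier A Notice is held. (f), which would lift (e), is not engaged — the qualifying period is 50 days, short of 55 days. (a) is therefore removed.
Exception (b) fails — the tenant is unrelated to the owner.
Exception (c) is satisfied on its face — rent is paid in kind; Nikolai is a registered non-profit. But applying paragraphs (h)–(n): (h) is triggered — the space is let for business use. (i) applies (a current General Notice is held), but is itself disapplied by (j): (j) is triggered — the property is publicly advertised. (k) is triggered (a current Category A Notice is held), but is displaced by (l): (l) operates against (k): the reportable unit count is 83, under the 94 limit. (m) would limit (l) — a current Schedule A Waiver is held — but (n) sets (m) aside: (n) is triggered — the coverage ratio is 67%, under the 73% limit. Exception (c) does not apply.
Exception (d) does not apply: total rental receipts for the year are $1,480, not below $1,320.
No exception displaces § 32.4.

Yes — Nikolai must file Form RP-8.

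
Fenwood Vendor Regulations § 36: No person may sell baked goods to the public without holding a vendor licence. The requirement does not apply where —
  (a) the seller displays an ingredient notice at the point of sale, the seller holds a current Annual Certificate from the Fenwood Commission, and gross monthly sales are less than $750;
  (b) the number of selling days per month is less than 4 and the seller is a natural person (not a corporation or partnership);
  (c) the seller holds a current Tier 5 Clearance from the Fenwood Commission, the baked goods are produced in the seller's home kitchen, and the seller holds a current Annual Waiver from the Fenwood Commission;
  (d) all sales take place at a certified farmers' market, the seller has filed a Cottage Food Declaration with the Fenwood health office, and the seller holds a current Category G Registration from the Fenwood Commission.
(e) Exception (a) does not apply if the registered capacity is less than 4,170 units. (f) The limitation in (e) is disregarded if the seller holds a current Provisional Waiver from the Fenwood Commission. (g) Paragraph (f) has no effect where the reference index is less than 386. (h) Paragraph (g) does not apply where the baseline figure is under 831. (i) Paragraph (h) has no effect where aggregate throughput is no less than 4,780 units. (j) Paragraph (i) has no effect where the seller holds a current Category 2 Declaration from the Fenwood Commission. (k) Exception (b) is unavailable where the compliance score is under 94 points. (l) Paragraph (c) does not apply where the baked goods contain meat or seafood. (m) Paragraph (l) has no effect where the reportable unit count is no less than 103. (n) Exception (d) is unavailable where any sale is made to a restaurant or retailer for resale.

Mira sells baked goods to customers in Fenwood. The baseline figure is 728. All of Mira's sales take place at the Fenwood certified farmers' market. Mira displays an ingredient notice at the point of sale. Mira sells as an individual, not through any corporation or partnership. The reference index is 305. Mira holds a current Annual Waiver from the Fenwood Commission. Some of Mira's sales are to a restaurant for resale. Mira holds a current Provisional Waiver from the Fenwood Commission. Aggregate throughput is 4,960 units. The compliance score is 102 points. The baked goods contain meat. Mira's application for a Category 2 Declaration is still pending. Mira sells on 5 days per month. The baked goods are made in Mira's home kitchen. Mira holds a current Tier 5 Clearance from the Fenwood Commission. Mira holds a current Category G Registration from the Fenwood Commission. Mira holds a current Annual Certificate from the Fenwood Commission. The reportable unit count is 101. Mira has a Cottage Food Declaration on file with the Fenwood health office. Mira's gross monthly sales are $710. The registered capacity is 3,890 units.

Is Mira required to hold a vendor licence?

Yes — Mira must hold a vendor licence.

All of (a)'s requirements are met (an ingredient notice is displayed; a current Annual Certificate is held; gross monthly sales are $710, less than the $750 limit). But applying paragraphs (e)–(j): (e) is triggered — the registered capacity is 3,890 units, less than the 4,170 units limit. (f) would limit (e) — a current Provisional Waiver is held — but (g) sets (f) aside: (g) operates against (f): the reference index is 305, less than the 386 limit. (h) would limit (g) — the baseline figure is 728, under the 831 limit — but (i) sets (h) aside: (i) operates — aggregate throughput is 4,960 units, meeting the 4,780 units threshold. (j) is not engaged (there is no Category 2 Declaration in force), so (i) stands. Exception (a) does not apply.
Exception (b) fails — the number of selling days per month is 5, not less than 4.
Exception (c) is satisfied on its face — a current Tier 5 Clearance is held; the baked goods are home-kitchen produced; a current Annual Waiver is held. Turning to paragraphs (l)–(m): (l) operates against (c): the baked goods contain meat. (m), which would lift (l), is not triggered — the reportable unit count is 101, short of 103. So (c) is unavailable.
Exception (d): all sales are at a certified farmers' market; a Cottage Food Declaration is on file; a current Category G Registration is held — every condition holds. But: (n) applies — some sales are to a restaurant for resale. Exception (d) does not apply.
No exception displaces § 36.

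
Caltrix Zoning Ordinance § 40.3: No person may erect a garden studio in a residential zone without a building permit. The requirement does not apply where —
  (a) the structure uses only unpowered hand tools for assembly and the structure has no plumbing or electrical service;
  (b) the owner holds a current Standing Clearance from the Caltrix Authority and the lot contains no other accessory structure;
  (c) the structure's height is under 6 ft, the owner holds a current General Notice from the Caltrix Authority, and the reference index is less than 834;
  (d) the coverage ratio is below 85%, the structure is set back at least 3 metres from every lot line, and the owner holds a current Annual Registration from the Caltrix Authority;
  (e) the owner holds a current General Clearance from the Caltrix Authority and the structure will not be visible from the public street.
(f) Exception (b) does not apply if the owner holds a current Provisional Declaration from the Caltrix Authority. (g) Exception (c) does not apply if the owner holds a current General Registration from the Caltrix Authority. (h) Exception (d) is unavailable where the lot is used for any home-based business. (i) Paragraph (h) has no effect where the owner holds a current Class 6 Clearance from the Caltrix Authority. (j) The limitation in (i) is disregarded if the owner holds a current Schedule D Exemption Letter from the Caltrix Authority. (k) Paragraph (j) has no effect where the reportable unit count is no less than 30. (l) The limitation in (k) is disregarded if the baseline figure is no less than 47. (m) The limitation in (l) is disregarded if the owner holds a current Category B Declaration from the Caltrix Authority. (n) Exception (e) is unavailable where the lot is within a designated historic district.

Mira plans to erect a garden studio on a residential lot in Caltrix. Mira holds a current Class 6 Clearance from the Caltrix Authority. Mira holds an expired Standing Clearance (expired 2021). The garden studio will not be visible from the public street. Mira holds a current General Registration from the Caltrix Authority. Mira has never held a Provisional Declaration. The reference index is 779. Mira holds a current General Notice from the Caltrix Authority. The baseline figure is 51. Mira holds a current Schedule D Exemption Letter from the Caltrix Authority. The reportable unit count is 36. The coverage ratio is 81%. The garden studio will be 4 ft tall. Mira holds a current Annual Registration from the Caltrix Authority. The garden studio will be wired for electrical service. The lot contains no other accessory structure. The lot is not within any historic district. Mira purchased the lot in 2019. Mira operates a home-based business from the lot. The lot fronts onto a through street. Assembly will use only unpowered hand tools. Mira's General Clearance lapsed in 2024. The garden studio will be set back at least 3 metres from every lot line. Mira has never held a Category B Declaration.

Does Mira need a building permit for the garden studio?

Yes — Mira must obtain a building permit.

Exception (a) does not apply: electrical service is planned.
Exception (b) fails — there is no Standing Clearance in force.
All of (c)'s requirements are met (the structure's height is 4 ft, under the 6 ft limit; a current General Notice is held; the reference index is 779, less than the 834 limit). But applying paragraph (g): (g) operates against (c): a current General Registration is held. So (c) is unavailable.
Exception (d) is satisfied on its face — the coverage ratio is 81%, below the 85% limit; the setback is at least 3 m on every side; a current Annual Registration is held. However, paragraphs (h)–(m) must be considered: (h) is engaged — a home-based business operates on the lot. (i) would limit (h) — a current Class 6 Clearance is held — but (j) sets (i) aside: (j) operates against (i): a current Schedule D Exemption Letter is held. (k) would limit (j) — the reportable unit count is 36, meeting the 30 threshold — but (l) sets (k) aside: (l) operates against (k): the baseline figure is 51, meeting the 47 threshold. (m) is inapplicable (no current Category B Declaration is held), so (l) stands. So (d) is unavailable.
Exception (e) requires that the owner holds a current General Clearance from the Caltrix Authority; but there is no General Clearance in force, so (e) is unavailable.
Every exception is unavailable, so the rule governs.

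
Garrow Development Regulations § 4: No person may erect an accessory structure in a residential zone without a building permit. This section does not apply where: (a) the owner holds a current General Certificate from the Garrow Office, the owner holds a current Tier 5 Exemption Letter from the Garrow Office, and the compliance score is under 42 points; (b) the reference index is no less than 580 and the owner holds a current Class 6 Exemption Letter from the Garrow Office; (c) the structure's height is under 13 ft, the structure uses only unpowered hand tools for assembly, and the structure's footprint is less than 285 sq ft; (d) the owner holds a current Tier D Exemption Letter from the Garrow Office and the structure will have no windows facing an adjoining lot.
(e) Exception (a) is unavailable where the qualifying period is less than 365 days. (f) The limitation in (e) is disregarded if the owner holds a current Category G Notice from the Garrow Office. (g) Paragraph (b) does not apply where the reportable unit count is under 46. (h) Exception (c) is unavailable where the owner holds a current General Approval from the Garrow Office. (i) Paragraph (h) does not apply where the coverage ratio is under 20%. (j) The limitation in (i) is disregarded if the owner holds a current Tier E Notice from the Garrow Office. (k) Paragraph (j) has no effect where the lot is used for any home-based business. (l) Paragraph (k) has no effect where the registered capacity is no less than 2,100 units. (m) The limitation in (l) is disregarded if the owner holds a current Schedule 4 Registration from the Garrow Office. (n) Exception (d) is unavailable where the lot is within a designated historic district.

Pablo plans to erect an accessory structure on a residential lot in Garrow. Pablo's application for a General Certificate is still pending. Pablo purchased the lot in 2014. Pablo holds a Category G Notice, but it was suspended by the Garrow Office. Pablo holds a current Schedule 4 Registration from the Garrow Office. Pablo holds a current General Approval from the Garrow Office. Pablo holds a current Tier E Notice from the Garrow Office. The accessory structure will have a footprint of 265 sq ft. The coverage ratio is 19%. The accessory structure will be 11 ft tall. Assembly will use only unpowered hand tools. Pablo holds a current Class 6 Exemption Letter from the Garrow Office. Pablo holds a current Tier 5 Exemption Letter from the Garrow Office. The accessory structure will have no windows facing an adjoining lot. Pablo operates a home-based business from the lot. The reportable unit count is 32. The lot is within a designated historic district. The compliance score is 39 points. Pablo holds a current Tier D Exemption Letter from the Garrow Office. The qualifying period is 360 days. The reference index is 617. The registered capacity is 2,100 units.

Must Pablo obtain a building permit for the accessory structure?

Exception (a) requires that the owner holds a current General Certificate from the Garrow Office; but there is no General Certificate in force, so (a) is unavailable.
Exception (b)'s conditions are all satisfied: the reference index is 617, meeting the 580 threshold; a current Class 6 Exemption Letter is held. However, paragraph (g) must be considered: (g) operates against (b): the reportable unit count is 32, under the 46 limit. (b) is therefore removed.
Exception (c) is satisfied on its face — the structure's height is 11 ft, under the 13 ft limit; assembly uses only hand tools; the structure's footprint is 265 sq ft, less than the 285 sq ft limit. As to paragraphs (h)–(m): (h) would limit (c) — a current General Approval is held — but (i) sets (h) aside: (i) is triggered — the coverage ratio is 19%, under the 20% limit. (j) operates (a current Tier E Notice is held), but yields to (k): (k) operates against (j): a home-based business operates on the lot. (l) would limit (k) — the registered capacity is 2,100 units, meeting the 2,100 units threshold — but (m) sets (l) aside: (m) operates against (l): a current Schedule 4 Registration is held. So (c) applies.
Exception (d): a current Tier D Exemption Letter is held; no windows face an adjoining lot — every condition holds. However, paragraph (n) must be considered: (n) is triggered — the lot is in a historic district. (d) is therefore removed.

No — exception (c) applies; Pablo does not need a building permit.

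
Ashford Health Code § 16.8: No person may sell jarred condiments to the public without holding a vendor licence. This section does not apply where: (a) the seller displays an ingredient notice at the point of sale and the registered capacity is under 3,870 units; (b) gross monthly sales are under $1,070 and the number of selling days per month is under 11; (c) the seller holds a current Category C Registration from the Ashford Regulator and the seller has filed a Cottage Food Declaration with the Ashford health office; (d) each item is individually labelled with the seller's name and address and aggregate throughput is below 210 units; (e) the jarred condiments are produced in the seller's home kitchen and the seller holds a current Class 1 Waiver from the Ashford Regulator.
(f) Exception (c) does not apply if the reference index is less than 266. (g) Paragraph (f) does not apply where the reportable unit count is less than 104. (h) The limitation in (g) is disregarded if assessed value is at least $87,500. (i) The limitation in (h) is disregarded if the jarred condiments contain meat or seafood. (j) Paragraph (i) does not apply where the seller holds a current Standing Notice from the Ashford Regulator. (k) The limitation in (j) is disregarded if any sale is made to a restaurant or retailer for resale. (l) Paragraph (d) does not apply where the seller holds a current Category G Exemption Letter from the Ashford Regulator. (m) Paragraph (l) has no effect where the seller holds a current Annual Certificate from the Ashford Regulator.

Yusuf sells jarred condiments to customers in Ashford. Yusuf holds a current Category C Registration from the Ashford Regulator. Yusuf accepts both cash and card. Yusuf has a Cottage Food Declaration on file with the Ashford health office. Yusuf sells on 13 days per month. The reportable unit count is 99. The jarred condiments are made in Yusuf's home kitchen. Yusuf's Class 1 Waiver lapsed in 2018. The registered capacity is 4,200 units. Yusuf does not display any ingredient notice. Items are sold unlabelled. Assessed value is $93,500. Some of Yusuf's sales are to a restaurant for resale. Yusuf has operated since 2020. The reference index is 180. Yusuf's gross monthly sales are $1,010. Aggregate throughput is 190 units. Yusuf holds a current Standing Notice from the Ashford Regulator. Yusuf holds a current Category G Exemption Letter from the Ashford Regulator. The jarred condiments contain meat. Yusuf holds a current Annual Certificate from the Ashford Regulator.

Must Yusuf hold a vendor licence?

No — exception (c) applies; Yusuf is not required to hold a vendor licence.

Exception (a) does not apply: no ingredient notice is displayed.
Exception (b) fails — the number of selling days per month is 13, not under 11.
Exception (c) is satisfied on its face — a current Category C Registration is held; a Cottage Food Declaration is on file. As to paragraphs (f)–(k): (f) would limit (c) — the reference index is 180, less than the 266 limit — but (g) sets (f) aside: (g) is engaged — the reportable unit count is 99, less than the 104 limit. (h) would limit (g) — assessed value is $93,500, meeting the $87,500 threshold — but (i) sets (h) aside: (i) is engaged — the jarred condiments contain meat. (j) is triggered (a current Standing Notice is held), but is set aside by (k): (k) operates against (j): some sales are to a restaurant for resale. So (c) applies.
Exception (d) does not apply: items are sold unlabelled.
Exception (e) requires that the seller holds a current Class 1 Waiver from the Ashford Regulator; but no current Class 1 Waiver is held, so (e) is unavailable.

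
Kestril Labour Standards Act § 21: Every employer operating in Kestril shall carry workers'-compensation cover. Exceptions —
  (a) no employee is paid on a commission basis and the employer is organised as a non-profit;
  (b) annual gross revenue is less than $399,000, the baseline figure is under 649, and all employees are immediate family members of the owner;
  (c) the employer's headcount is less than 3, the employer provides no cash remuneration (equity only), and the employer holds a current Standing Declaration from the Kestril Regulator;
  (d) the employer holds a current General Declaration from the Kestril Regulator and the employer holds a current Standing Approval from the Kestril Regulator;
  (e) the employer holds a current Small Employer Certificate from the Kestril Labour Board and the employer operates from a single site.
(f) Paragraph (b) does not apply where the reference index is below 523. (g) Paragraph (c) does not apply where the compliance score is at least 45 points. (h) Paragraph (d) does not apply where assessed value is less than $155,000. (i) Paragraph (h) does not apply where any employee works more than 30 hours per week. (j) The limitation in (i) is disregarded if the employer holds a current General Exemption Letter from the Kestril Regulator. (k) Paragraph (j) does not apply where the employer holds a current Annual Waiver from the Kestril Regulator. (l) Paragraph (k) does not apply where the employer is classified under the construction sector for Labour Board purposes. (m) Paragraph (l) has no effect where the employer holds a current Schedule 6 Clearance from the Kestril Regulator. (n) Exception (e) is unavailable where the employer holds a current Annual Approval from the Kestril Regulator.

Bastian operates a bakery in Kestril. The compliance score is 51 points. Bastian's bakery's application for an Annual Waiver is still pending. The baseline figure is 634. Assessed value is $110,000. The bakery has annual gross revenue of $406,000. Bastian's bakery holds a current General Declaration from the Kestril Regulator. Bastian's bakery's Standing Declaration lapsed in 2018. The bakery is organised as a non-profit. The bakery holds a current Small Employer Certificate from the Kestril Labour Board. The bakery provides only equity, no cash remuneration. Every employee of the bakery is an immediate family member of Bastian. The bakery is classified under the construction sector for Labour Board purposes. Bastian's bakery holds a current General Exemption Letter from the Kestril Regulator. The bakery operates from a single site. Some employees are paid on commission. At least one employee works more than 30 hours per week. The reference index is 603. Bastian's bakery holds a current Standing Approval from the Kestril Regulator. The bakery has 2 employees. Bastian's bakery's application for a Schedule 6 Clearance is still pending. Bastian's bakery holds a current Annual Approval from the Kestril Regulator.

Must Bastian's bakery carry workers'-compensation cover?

Yes — Bastian's bakery must carry workers'-compensation cover.

Exception (a) requires that no employee is paid on a commission basis; but some employees are paid on commission, so (a) is unavailable.
Exception (b) does not apply: annual gross revenue is $406,000, not less than $399,000.
Exception (c) fails — no current Standing Declaration is held.
All of (d)'s requirements are met (a current General Declaration is held; a current Standing Approval is held). Turning to paragraphs (h)–(m): (h) operates against (d): assessed value is $110,000, less than the $155,000 limit. (i) operates (at least one employee exceeds 30 hours/week), but is set aside by (j): (j) operates against (i): a current General Exemption Letter is held. (k), which would lift (j), is not engaged — the Annual Waiver is not current. (d) is therefore removed.
All of (e)'s requirements are met (a current Small Employer Certificate is held; the employer operates from a single site). Turning to paragraph (n): (n) is triggered — a current Annual Approval is held. So (e) is unavailable.
No exception is made out. Bastian's bakery falls within the general rule.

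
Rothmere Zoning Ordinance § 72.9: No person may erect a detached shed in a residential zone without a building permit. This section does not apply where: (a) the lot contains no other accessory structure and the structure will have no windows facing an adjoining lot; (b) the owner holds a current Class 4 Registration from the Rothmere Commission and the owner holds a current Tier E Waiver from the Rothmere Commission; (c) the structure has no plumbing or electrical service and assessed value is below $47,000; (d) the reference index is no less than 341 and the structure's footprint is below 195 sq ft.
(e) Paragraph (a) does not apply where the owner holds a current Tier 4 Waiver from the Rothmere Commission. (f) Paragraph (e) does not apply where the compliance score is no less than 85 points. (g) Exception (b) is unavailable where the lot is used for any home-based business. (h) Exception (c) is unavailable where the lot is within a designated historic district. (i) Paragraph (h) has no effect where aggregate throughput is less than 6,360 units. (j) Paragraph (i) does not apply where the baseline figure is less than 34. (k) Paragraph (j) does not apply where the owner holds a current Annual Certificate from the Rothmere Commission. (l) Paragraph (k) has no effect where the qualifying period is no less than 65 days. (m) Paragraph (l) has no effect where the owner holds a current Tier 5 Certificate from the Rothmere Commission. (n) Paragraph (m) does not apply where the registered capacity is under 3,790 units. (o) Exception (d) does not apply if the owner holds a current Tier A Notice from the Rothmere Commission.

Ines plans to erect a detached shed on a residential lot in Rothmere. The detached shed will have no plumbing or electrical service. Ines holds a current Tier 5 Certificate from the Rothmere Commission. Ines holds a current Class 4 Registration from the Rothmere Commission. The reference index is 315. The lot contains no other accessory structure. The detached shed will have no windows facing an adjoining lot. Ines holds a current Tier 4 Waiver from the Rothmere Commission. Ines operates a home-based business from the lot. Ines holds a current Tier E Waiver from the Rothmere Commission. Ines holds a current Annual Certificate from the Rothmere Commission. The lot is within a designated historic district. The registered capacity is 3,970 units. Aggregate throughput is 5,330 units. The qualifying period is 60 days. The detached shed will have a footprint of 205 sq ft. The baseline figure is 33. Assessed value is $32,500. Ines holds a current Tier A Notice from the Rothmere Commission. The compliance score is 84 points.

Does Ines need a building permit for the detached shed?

Exception (a): the lot has no other accessory structure; no windows face an adjoining lot — every condition holds. But: (e) operates — a current Tier 4 Waiver is held. (f) does not operate here (the compliance score is 84 points, short of 85 points), so (e) stands. Exception (a) does not apply.
Exception (b) is satisfied on its face — a current Class 4 Registration is held; a current Tier E Waiver is held. Turning to paragraph (g): (g) operates against (b): a home-based business operates on the lot. Exception (b) does not apply.
All of (c)'s requirements are met (there is no plumbing or electrical service; assessed value is $32,500, below the $47,000 limit). As to paragraphs (h)–(n): (h) operates (the lot is in a historic district), but is itself disapplied by (i): (i) operates against (h): aggregate throughput is 5,330 units, less than the 6,360 units limit. (j) applies (the baseline figure is 33, less than the 34 limit), but is itself disapplied by (k): (k) operates against (j): a current Annual Certificate is held. (l), which would lift (k), is inapplicable — the qualifying period is 60 days, short of 65 days. (c) remains available.
Exception (d) does not apply: the reference index is 315, short of 341.

No — exception (c) applies; Ines does not need a building permit.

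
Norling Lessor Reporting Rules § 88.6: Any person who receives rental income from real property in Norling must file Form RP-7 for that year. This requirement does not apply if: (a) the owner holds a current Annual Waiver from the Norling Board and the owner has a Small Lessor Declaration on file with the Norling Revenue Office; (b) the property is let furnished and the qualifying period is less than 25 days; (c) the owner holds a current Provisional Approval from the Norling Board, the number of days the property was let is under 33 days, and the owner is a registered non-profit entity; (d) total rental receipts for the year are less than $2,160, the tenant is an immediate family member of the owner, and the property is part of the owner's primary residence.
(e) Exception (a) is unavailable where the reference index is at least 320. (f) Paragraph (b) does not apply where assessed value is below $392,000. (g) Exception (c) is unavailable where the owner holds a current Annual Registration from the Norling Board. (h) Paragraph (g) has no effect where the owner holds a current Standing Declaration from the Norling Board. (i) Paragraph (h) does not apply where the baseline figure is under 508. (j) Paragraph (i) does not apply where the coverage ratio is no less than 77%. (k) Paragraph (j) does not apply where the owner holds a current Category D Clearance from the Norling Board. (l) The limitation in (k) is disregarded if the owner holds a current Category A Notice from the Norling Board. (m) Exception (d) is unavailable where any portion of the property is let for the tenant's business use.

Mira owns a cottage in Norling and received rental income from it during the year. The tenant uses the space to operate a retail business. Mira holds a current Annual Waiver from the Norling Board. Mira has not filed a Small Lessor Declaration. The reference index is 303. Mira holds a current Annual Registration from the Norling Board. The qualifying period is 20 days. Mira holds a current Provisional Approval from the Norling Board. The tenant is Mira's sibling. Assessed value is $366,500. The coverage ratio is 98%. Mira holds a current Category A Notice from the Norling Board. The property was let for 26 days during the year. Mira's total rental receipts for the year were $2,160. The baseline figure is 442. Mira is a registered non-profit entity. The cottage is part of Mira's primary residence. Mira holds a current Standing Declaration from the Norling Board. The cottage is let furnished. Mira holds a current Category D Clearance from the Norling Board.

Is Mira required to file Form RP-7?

Exception (a) does not apply: no Small Lessor Declaration is on file.
Exception (b): the property is let furnished; the qualifying period is 20 days, less than the 25 days limit — every condition holds. However, paragraph (f) must be considered: (f) operates against (b): assessed value is $366,500, below the $392,000 limit. (b) is therefore removed.
Exception (c)'s conditions are all satisfied: a current Provisional Approval is held; the number of days the property was let is 26 days, under the 33 days limit; Mira is a registered non-profit. As to paragraphs (g)–(l): (g) would limit (c) — a current Annual Registration is held — but (h) sets (g) aside: (h) operates — a current Standing Declaration is held. (i) would limit (h) — the baseline figure is 442, under the 508 limit — but (j) sets (i) aside: (j) is engaged — the coverage ratio is 98%, meeting the 77% threshold. (k) is engaged (a current Category D Clearance is held), but is displaced by (l): (l) operates against (k): a current Category A Notice is held. So (c) applies.
Exception (d) requires that total rental receipts for the year are less than $2,160; but total rental receipts for the year are $2,160, not less than $2,160, so (d) is unavailable.

No — exception (c) applies; Mira is not required to file Form RP-7.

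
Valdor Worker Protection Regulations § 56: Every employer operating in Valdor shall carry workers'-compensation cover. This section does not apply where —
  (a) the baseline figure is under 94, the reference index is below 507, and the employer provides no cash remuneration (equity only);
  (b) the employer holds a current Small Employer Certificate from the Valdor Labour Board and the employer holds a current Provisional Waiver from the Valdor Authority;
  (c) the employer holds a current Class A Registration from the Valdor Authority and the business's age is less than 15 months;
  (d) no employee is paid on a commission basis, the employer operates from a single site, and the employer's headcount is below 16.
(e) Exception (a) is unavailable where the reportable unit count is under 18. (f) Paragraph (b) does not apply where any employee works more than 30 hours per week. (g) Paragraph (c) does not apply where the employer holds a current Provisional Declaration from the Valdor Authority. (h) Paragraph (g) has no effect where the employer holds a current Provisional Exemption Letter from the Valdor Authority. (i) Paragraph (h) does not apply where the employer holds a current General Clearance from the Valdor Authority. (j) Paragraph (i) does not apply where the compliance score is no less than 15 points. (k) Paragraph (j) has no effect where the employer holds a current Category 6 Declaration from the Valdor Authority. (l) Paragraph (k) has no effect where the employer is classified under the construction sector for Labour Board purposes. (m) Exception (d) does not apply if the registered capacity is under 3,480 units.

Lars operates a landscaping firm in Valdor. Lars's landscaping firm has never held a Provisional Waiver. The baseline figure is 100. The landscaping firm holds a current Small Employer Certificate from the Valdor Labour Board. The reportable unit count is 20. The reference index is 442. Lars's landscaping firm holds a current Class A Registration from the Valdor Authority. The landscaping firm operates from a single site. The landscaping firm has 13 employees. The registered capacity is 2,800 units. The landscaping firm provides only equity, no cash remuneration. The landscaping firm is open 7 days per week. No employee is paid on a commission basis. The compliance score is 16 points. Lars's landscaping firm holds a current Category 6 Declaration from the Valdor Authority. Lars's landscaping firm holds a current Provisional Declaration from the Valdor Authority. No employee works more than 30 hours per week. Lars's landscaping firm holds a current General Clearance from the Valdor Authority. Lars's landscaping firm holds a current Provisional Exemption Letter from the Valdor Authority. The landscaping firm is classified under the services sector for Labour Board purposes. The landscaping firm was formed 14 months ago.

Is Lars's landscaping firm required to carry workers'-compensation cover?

Yes — Lars's landscaping firm must carry workers'-compensation cover.

Exception (a) requires that the baseline figure is under 94; but the baseline figure is 100, not under 94, so (a) is unavailable.
Exception (b) requires that the employer holds a current Provisional Waiver from the Valdor Authority; but the Provisional Waiver is not current, so (b) is unavailable.
Exception (c): a current Class A Registration is held; the business's age is 14 months, less than the 15 months limit — every condition holds. But: (g) is triggered — a current Provisional Declaration is held. (h) would limit (g) — a current Provisional Exemption Letter is held — but (i) sets (h) aside: (i) operates against (h): a current General Clearance is held. (j) applies (the compliance score is 16 points, meeting the 15 points threshold), but is displaced by (k): (k) operates — a current Category 6 Declaration is held. (l), which would lift (k), does not operate here — the landscaping firm is classified under the services sector. Exception (c) does not apply.
All of (d)'s requirements are met (no employee is paid on commission; the employer operates from a single site; the employer's headcount is 13, below the 16 limit). Turning to paragraph (m): (m) operates against (d): the registered capacity is 2,800 units, under the 3,480 units limit. Exception (d) does not apply.
No exception is made out. Lars's landscaping firm falls within the general rule.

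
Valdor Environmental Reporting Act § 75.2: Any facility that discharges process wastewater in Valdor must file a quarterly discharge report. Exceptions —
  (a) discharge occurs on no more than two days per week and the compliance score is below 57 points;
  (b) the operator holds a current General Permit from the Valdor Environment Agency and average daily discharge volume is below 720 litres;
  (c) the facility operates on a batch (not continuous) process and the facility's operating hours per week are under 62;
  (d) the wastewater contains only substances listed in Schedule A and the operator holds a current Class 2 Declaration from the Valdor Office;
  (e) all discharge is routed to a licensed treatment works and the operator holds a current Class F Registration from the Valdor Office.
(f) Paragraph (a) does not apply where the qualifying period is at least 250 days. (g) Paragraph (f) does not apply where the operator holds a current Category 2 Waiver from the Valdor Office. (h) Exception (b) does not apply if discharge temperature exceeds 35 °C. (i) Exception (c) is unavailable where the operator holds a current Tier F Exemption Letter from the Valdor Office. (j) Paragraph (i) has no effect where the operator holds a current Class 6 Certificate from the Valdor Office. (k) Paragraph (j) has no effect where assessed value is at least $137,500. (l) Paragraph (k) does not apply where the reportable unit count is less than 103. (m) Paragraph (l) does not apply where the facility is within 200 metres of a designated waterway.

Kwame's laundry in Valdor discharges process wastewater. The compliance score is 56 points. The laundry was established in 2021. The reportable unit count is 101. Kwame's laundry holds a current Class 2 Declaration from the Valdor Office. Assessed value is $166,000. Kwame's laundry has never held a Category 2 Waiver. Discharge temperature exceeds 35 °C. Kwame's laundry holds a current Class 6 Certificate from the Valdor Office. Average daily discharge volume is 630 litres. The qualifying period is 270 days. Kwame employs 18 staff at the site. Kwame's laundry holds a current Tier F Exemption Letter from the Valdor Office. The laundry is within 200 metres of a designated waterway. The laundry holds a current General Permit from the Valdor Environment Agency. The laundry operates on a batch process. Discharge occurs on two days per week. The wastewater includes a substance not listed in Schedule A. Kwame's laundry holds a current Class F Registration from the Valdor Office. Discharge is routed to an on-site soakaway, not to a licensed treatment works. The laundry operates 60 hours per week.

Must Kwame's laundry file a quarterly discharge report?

Exception (a) is satisfied on its face — discharge occurs on no more than two days per week; the compliance score is 56 points, below the 57 points limit. Turning to paragraphs (f)–(g): (f) operates against (a): the qualifying period is 270 days, meeting the 250 days threshold. (g), which would lift (f), is not triggered — the Category 2 Waiver is not current. (a) is therefore removed.
All of (b)'s requirements are met (a current General Permit is held; average daily discharge volume is 630 litres, below the 720 litres limit). However, paragraph (h) must be considered: (h) is triggered — discharge temperature exceeds 35 °C. Exception (b) does not apply.
Exception (c): the facility operates on a batch process; the facility's operating hours per week are 60, under the 62 limit — every condition holds. But applying paragraphs (i)–(m): (i) applies — a current Tier F Exemption Letter is held. (j) would limit (i) — a current Class 6 Certificate is held — but (k) sets (j) aside: (k) is triggered — assessed value is $166,000, meeting the $137,500 threshold. (l) would limit (k) — the reportable unit count is 101, less than the 103 limit — but (m) sets (l) aside: (m) operates — the laundry is within 200 m of a designated waterway. (c) is therefore removed.
Exception (d) fails — the wastewater includes a non-Schedule-A substance.
Exception (e) fails — discharge is not routed to a licensed treatment works.
No exception is made out. Kwame's laundry falls within the general rule.

Yes — Kwame's laundry must file a quarterly discharge report.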